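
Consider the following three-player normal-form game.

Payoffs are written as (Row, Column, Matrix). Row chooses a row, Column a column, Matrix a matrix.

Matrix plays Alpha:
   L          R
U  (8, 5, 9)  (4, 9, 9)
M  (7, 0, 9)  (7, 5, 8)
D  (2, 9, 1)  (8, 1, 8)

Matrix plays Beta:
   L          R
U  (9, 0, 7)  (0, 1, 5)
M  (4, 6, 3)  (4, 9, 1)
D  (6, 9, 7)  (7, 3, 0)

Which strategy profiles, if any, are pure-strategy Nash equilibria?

none

(U, L, Alpha): Column can switch to R (5 → 9). Not NE.
(U, L, Beta): Column can switch to R (0 → 1). Not NE.
(U, R, Alpha): Row can switch to M (4 → 7). Not NE.
(U, R, Beta): Row can switch to M (0 → 4). Not NE.
(M, L, Alpha): Row can switch to U (7 → 8). Not NE.
(M, L, Beta): Row can switch to U (4 → 9). Not NE.
(M, R, Alpha): Row can switch to D (7 → 8). Not NE.
(M, R, Beta): Row can switch to D (4 → 7). Not NE.
(The remaining 4 profiles each have a profitable deviation by the same check.)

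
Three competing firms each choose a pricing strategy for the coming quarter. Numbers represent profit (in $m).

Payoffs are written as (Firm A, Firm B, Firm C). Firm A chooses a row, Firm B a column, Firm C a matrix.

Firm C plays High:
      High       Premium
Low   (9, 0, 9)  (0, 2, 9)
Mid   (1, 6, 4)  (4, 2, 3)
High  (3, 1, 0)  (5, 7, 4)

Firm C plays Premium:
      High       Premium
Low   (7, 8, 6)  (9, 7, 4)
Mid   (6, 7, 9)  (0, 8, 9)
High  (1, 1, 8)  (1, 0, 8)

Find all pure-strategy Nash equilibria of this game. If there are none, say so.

There is no pure-strategy Nash equilibrium.

Firm A against (High, High): payoffs 9, 1, 3 → best response Low.
Firm A against (High, Premium): payoffs 7, 6, 1 → best response Low.
Firm A against (Premium, High): payoffs 0, 4, 5 → best response High.
Firm A against (Premium, Premium): payoffs 9, 0, 1 → best response Low.
Firm B against (Low, High): payoffs 0, 2 → best response Premium.
Firm B against (Low, Premium): payoffs 8, 7 → best response High.
Firm B against (Mid, High): payoffs 6, 2 → best response High.
Firm B against (Mid, Premium): payoffs 7, 8 → best response Premium.
Firm B against (High, High): payoffs 1, 7 → best response Premium.
Firm B against (High, Premium): payoffs 1, 0 → best response High.
Firm C against (Low, High): payoffs 9, 6 → best response High.
Firm C against (Low, Premium): payoffs 9, 4 → best response High.
Firm C against (Mid, High): payoffs 4, 9 → best response Premium.
Firm C against (Mid, Premium): payoffs 3, 9 → best response Premium.
Firm C against (High, High): payoffs 0, 8 → best response Premium.
Firm C against (High, Premium): payoffs 4, 8 → best response Premium.
No profile is a mutual best response for all players.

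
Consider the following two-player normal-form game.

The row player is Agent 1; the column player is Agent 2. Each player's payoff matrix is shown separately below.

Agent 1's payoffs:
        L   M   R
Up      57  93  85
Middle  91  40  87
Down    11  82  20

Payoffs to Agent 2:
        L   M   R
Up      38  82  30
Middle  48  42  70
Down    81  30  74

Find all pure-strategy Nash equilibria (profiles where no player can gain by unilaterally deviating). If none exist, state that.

Agent 1 against L: payoffs 57, 91, 11 → best response Middle.
Agent 1 against M: payoffs 93, 40, 82 → best response Up.
Agent 1 against R: payoffs 85, 87, 20 → best response Middle.
Agent 2 against Up: payoffs 38, 82, 30 → best response M.
Agent 2 against Middle: payoffs 48, 42, 70 → best response R.
Agent 2 against Down: payoffs 81, 30, 74 → best response L.
Mutual best responses: (Up, M); (Middle, R).

(Up, M); (Middle, R)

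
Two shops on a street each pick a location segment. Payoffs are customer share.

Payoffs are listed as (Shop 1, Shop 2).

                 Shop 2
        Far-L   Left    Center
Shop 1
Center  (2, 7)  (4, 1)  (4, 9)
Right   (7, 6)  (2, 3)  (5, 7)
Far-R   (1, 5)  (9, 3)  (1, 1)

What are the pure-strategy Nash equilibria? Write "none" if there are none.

(Center, Far-L): Shop 1 can switch to Right (2 → 7). Not NE.
(Center, Left): Shop 1 can switch to Far-R (4 → 9). Not NE.
(Center, Center): Shop 1 can switch to Right (4 → 5). Not NE.
(Right, Far-L): Shop 2 can switch to Center (6 → 7). Not NE.
(Right, Left): Shop 1 can switch to Center (2 → 4). Not NE.
(Right, Center): Shop 1 gets 5, best alternative 4; Shop 2 gets 7, best alternative 6. No profitable deviation — NE.
(Far-R, Far-L): Shop 1 can switch to Center (1 → 2). Not NE.
(Far-R, Left): Shop 2 can switch to Far-L (3 → 5). Not NE.
(Far-R, Center): Shop 1 can switch to Center (1 → 4). Not NE.

(Right, Center)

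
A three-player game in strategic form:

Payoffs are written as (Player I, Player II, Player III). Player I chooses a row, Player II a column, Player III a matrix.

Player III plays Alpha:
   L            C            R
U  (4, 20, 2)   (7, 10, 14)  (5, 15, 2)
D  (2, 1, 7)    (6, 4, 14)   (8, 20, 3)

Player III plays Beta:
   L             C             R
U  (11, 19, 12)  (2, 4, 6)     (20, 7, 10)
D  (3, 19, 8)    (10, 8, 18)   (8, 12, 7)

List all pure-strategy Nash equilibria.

Mark each player's best response to every combination of opponents' strategies; a profile where every player is best-responding is a pure Nash equilibrium.
Player I against (L, Alpha): payoffs 4, 2 → best response U.
Player I against (L, Beta): payoffs 11, 3 → best response U.
Player I against (C, Alpha): payoffs 7, 6 → best response U.
Player I against (C, Beta): payoffs 2, 10 → best response D.
Player I against (R, Alpha): payoffs 5, 8 → best response D.
Player I against (R, Beta): payoffs 20, 8 → best response U.
Player II against (U, Alpha): payoffs 20, 10, 15 → best response L.
Player II against (U, Beta): payoffs 19, 4, 7 → best response L.
Player II against (D, Alpha): payoffs 1, 4, 20 → best response R.
Player II against (D, Beta): payoffs 19, 8, 12 → best response L.
Player III against (U, L): payoffs 2, 12 → best response Beta.
Player III against (U, C): payoffs 14, 6 → best response Alpha.
Player III against (U, R): payoffs 2, 10 → best response Beta.
Player III against (D, L): payoffs 7, 8 → best response Beta.
Player III against (D, C): payoffs 14, 18 → best response Beta.
Player III against (D, R): payoffs 3, 7 → best response Beta.
Mutual best responses: (U, L, Beta).

Pure NE: (U, L, Beta)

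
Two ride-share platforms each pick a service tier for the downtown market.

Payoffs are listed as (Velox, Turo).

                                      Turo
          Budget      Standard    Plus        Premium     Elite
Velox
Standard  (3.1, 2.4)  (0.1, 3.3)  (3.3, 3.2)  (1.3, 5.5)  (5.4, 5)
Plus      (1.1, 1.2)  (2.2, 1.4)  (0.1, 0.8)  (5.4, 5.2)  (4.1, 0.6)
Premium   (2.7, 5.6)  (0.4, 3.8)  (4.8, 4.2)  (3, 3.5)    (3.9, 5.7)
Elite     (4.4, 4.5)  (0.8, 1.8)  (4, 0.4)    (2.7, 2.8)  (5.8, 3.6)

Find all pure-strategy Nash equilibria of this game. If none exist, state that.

(Plus, Premium); (Elite, Budget)

(Standard, Budget): Velox can switch to Elite (3.1 → 4.4). Not NE.
(Standard, Standard): Velox can switch to Plus (0.1 → 2.2). Not NE.
(Standard, Plus): Velox can switch to Premium (3.3 → 4.8). Not NE.
(Standard, Premium): Velox can switch to Plus (1.3 → 5.4). Not NE.
(Standard, Elite): Velox can switch to Elite (5.4 → 5.8). Not NE.
(Plus, Budget): Velox can switch to Standard (1.1 → 3.1). Not NE.
(Plus, Premium): Velox gets 5.4, best alternative 3; Turo gets 5.2, best alternative 1.4. No profitable deviation — NE.
(Elite, Budget): Velox gets 4.4, best alternative 3.1; Turo gets 4.5, best alternative 3.6. No profitable deviation — NE.
(The remaining 12 profiles each have a profitable deviation by the same check.)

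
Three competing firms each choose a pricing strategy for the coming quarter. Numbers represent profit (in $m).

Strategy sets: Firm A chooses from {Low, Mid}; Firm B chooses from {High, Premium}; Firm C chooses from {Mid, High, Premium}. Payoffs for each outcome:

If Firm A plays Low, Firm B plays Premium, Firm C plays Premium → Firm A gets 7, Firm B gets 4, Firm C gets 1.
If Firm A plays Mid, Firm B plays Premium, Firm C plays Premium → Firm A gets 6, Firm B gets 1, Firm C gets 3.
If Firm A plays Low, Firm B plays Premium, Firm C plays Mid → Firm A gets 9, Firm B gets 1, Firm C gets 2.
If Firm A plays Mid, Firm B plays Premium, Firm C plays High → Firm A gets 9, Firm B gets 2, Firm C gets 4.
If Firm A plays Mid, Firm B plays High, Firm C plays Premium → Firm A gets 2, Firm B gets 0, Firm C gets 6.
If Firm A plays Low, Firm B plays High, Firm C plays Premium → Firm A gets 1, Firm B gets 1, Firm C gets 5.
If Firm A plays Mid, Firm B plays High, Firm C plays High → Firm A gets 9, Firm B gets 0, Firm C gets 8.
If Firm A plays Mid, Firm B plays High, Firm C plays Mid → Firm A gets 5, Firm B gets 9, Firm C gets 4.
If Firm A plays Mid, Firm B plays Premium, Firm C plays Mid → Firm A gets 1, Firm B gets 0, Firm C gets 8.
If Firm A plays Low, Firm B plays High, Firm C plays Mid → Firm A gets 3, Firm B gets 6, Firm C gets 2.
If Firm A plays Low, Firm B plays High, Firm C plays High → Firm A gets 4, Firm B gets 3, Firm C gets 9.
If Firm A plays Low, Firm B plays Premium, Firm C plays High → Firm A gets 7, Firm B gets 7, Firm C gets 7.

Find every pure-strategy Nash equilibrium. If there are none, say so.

Mark each player's best response to every combination of opponents' strategies; a profile where every player is best-responding is a pure Nash equilibrium.
Firm A against (High, Mid): payoffs 3, 5 → best response Mid.
Firm A against (High, High): payoffs 4, 9 → best response Mid.
Firm A against (High, Premium): payoffs 1, 2 → best response Mid.
Firm A against (Premium, Mid): payoffs 9, 1 → best response Low.
Firm A against (Premium, High): payoffs 7, 9 → best response Mid.
Firm A against (Premium, Premium): payoffs 7, 6 → best response Low.
Firm B against (Low, Mid): payoffs 6, 1 → best response High.
Firm B against (Low, High): payoffs 3, 7 → best response Premium.
Firm B against (Low, Premium): payoffs 1, 4 → best response Premium.
Firm B against (Mid, Mid): payoffs 9, 0 → best response High.
Firm B against (Mid, High): payoffs 0, 2 → best response Premium.
Firm B against (Mid, Premium): payoffs 0, 1 → best response Premium.
Firm C against (Low, High): payoffs 2, 9, 5 → best response High.
Firm C against (Low, Premium): payoffs 2, 7, 1 → best response High.
Firm C against (Mid, High): payoffs 4, 8, 6 → best response High.
Firm C against (Mid, Premium): payoffs 8, 4, 3 → best response Mid.
No profile is a mutual best response for all players.

none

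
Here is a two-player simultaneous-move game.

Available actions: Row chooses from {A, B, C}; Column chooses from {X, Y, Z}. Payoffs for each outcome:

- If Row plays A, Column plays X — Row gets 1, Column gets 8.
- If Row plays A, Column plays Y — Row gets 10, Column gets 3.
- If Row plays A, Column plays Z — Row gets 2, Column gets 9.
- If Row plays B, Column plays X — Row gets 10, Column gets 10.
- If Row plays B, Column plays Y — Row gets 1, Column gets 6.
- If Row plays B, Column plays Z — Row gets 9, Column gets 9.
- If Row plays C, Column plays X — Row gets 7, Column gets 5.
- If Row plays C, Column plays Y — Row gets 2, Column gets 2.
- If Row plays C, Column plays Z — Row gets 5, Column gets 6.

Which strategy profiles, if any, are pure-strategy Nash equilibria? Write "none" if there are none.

The unique pure-strategy Nash equilibrium is (B, X).

Row against X: payoffs 1, 10, 7 → best response B.
Row against Y: payoffs 10, 1, 2 → best response A.
Row against Z: payoffs 2, 9, 5 → best response B.
Column against A: payoffs 8, 3, 9 → best response Z.
Column against B: payoffs 10, 6, 9 → best response X.
Column against C: payoffs 5, 2, 6 → best response Z.
Mutual best responses: (B, X).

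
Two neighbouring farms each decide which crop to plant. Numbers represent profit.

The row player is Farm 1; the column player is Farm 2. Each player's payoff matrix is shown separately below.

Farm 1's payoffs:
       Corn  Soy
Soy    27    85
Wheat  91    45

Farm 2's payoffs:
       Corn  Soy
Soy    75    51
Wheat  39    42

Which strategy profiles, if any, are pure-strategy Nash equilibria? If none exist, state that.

This game has no pure Nash equilibrium.

(Soy, Corn): Farm 1 can switch to Wheat (27 → 91). Not NE.
(Soy, Soy): Farm 2 can switch to Corn (51 → 75). Not NE.
(Wheat, Corn): Farm 2 can switch to Soy (39 → 42). Not NE.
(Wheat, Soy): Farm 1 can switch to Soy (45 → 85). Not NE.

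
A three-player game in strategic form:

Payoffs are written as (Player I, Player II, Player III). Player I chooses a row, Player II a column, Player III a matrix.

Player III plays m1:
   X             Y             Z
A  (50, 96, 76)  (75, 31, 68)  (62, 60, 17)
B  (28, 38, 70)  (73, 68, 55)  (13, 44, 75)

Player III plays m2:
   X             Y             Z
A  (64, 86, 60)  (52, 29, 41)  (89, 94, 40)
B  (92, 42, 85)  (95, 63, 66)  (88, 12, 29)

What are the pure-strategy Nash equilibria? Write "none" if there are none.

The pure Nash equilibria are (A, X, m1) and (A, Z, m2) and (B, Y, m2).

(A, X, m1): Player I gets 50, best alternative 28; Player II gets 96, best alternative 60; Player III gets 76, best alternative 60. No profitable deviation — NE.
(A, X, m2): Player I can switch to B (64 → 92). Not NE.
(A, Y, m1): Player II can switch to X (31 → 96). Not NE.
(A, Y, m2): Player I can switch to B (52 → 95). Not NE.
(A, Z, m1): Player II can switch to X (60 → 96). Not NE.
(A, Z, m2): Player I gets 89, best alternative 88; Player II gets 94, best alternative 86; Player III gets 40, best alternative 17. No profitable deviation — NE.
(B, X, m1): Player I can switch to A (28 → 50). Not NE.
(B, X, m2): Player II can switch to Y (42 → 63). Not NE.
(B, Y, m2): Player I gets 95, best alternative 52; Player II gets 63, best alternative 42; Player III gets 66, best alternative 55. No profitable deviation — NE.
(The remaining 3 profiles each have a profitable deviation by the same check.)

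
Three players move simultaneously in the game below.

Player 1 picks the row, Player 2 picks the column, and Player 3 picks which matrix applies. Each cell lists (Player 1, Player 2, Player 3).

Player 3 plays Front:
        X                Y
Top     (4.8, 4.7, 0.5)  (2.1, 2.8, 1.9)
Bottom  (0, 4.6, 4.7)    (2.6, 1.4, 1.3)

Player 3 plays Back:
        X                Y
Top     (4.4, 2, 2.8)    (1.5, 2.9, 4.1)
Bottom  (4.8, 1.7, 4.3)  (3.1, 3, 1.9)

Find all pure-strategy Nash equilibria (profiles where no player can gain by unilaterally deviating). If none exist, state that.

For each player, find the best response to each opponent profile; mutual best responses are the pure NE.
Player 1 against (X, Front): payoffs 4.8, 0 → best response Top.
Player 1 against (X, Back): payoffs 4.4, 4.8 → best response Bottom.
Player 1 against (Y, Front): payoffs 2.1, 2.6 → best response Bottom.
Player 1 against (Y, Back): payoffs 1.5, 3.1 → best response Bottom.
Player 2 against (Top, Front): payoffs 4.7, 2.8 → best response X.
Player 2 against (Top, Back): payoffs 2, 2.9 → best response Y.
Player 2 against (Bottom, Front): payoffs 4.6, 1.4 → best response X.
Player 2 against (Bottom, Back): payoffs 1.7, 3 → best response Y.
Player 3 against (Top, X): payoffs 0.5, 2.8 → best response Back.
Player 3 against (Top, Y): payoffs 1.9, 4.1 → best response Back.
Player 3 against (Bottom, X): payoffs 4.7, 4.3 → best response Front.
Player 3 against (Bottom, Y): payoffs 1.3, 1.9 → best response Back.
Mutual best responses: (Bottom, Y, Back).

The unique pure-strategy Nash equilibrium is (Bottom, Y, Back).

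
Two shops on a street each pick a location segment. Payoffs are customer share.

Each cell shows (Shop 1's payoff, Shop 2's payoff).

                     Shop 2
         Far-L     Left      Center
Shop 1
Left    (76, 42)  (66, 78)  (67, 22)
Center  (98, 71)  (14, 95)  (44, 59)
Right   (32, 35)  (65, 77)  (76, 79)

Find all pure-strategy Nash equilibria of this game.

The pure Nash equilibria are (Left, Left) and (Right, Center).

Shop 1 against Far-L: payoffs 76, 98, 32 → best response Center.
Shop 1 against Left: payoffs 66, 14, 65 → best response Left.
Shop 1 against Center: payoffs 67, 44, 76 → best response Right.
Shop 2 against Left: payoffs 42, 78, 22 → best response Left.
Shop 2 against Center: payoffs 71, 95, 59 → best response Left.
Shop 2 against Right: payoffs 35, 77, 79 → best response Center.
Mutual best responses: (Left, Left); (Right, Center).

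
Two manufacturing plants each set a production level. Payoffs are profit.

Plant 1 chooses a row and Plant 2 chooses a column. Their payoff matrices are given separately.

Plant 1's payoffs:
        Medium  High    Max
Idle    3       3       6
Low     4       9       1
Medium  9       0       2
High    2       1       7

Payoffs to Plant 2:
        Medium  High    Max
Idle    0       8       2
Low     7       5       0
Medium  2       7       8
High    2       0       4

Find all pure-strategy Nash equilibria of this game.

(High, Max)

(Idle, Medium): Plant 1 can switch to Low (3 → 4). Not NE.
(Idle, High): Plant 1 can switch to Low (3 → 9). Not NE.
(Idle, Max): Plant 1 can switch to High (6 → 7). Not NE.
(Low, Medium): Plant 1 can switch to Medium (4 → 9). Not NE.
(Low, High): Plant 2 can switch to Medium (5 → 7). Not NE.
(Low, Max): Plant 1 can switch to Idle (1 → 6). Not NE.
(Medium, Medium): Plant 2 can switch to High (2 → 7). Not NE.
(Medium, High): Plant 1 can switch to Idle (0 → 3). Not NE.
(Medium, Max): Plant 1 can switch to Idle (2 → 6). Not NE.
(High, Medium): Plant 1 can switch to Idle (2 → 3). Not NE.
(High, Max): Plant 1 gets 7, best alternative 6; Plant 2 gets 4, best alternative 2. No profitable deviation — NE.
(The remaining 1 profile has a profitable deviation by the same check.)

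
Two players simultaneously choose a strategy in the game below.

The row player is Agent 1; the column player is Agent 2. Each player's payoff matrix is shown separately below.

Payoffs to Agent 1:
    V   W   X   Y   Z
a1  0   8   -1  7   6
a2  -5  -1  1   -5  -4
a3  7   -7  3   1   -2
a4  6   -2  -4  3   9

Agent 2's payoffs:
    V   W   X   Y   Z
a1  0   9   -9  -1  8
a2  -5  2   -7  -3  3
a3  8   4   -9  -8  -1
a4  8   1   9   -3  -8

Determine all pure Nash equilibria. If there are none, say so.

The pure Nash equilibria are (a1, W), (a3, V).

Agent 1 against V: payoffs 0, -5, 7, 6 → best response a3.
Agent 1 against W: payoffs 8, -1, -7, -2 → best response a1.
Agent 1 against X: payoffs -1, 1, 3, -4 → best response a3.
Agent 1 against Y: payoffs 7, -5, 1, 3 → best response a1.
Agent 1 against Z: payoffs 6, -4, -2, 9 → best response a4.
Agent 2 against a1: payoffs 0, 9, -9, -1, 8 → best response W.
Agent 2 against a2: payoffs -5, 2, -7, -3, 3 → best response Z.
Agent 2 against a3: payoffs 8, 4, -9, -8, -1 → best response V.
Agent 2 against a4: payoffs 8, 1, 9, -3, -8 → best response X.
Mutual best responses: (a1, W); (a3, V).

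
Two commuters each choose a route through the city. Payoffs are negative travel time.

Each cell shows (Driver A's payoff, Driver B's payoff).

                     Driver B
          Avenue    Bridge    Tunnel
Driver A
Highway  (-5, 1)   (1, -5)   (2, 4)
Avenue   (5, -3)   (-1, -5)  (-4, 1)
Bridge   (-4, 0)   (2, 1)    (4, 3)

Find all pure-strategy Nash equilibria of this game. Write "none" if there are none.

Mark each player's best response to every combination of opponents' strategies; a profile where every player is best-responding is a pure Nash equilibrium.
Driver A against Avenue: payoffs -5, 5, -4 → best response Avenue.
Driver A against Bridge: payoffs 1, -1, 2 → best response Bridge.
Driver A against Tunnel: payoffs 2, -4, 4 → best response Bridge.
Driver B against Highway: payoffs 1, -5, 4 → best response Tunnel.
Driver B against Avenue: payoffs -3, -5, 1 → best response Tunnel.
Driver B against Bridge: payoffs 0, 1, 3 → best response Tunnel.
Mutual best responses: (Bridge, Tunnel).

(Bridge, Tunnel)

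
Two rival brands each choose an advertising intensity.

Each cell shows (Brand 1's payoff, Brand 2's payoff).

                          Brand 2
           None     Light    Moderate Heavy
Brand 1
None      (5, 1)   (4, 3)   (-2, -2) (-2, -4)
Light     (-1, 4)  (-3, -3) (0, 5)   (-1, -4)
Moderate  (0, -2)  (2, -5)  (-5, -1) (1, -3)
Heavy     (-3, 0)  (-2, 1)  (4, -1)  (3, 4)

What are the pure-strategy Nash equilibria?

(None, Light); (Heavy, Heavy)

Brand 1 against None: payoffs 5, -1, 0, -3 → best response None.
Brand 1 against Light: payoffs 4, -3, 2, -2 → best response None.
Brand 1 against Moderate: payoffs -2, 0, -5, 4 → best response Heavy.
Brand 1 against Heavy: payoffs -2, -1, 1, 3 → best response Heavy.
Brand 2 against None: payoffs 1, 3, -2, -4 → best response Light.
Brand 2 against Light: payoffs 4, -3, 5, -4 → best response Moderate.
Brand 2 against Moderate: payoffs -2, -5, -1, -3 → best response Moderate.
Brand 2 against Heavy: payoffs 0, 1, -1, 4 → best response Heavy.
Mutual best responses: (None, Light); (Heavy, Heavy).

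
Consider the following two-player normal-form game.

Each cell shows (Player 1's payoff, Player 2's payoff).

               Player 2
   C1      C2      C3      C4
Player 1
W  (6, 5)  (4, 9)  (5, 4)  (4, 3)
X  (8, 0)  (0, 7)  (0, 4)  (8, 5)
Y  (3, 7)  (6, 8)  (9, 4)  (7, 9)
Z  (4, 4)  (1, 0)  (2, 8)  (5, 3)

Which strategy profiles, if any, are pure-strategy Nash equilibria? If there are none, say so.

Player 1 against C1: payoffs 6, 8, 3, 4 → best response X.
Player 1 against C2: payoffs 4, 0, 6, 1 → best response Y.
Player 1 against C3: payoffs 5, 0, 9, 2 → best response Y.
Player 1 against C4: payoffs 4, 8, 7, 5 → best response X.
Player 2 against W: payoffs 5, 9, 4, 3 → best response C2.
Player 2 against X: payoffs 0, 7, 4, 5 → best response C2.
Player 2 against Y: payoffs 7, 8, 4, 9 → best response C4.
Player 2 against Z: payoffs 4, 0, 8, 3 → best response C3.
No profile is a mutual best response for all players.

No pure-strategy Nash equilibrium.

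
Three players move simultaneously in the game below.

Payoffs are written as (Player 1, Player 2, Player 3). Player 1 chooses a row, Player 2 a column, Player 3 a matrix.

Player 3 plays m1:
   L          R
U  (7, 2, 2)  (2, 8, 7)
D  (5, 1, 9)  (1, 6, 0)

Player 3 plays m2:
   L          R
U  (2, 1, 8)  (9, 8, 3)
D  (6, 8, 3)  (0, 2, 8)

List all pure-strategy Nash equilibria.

(U, R, m1)

Player 1 against (L, m1): payoffs 7, 5 → best response U.
Player 1 against (L, m2): payoffs 2, 6 → best response D.
Player 1 against (R, m1): payoffs 2, 1 → best response U.
Player 1 against (R, m2): payoffs 9, 0 → best response U.
Player 2 against (U, m1): payoffs 2, 8 → best response R.
Player 2 against (U, m2): payoffs 1, 8 → best response R.
Player 2 against (D, m1): payoffs 1, 6 → best response R.
Player 2 against (D, m2): payoffs 8, 2 → best response L.
Player 3 against (U, L): payoffs 2, 8 → best response m2.
Player 3 against (U, R): payoffs 7, 3 → best response m1.
Player 3 against (D, L): payoffs 9, 3 → best response m1.
Player 3 against (D, R): payoffs 0, 8 → best response m2.
Mutual best responses: (U, R, m1).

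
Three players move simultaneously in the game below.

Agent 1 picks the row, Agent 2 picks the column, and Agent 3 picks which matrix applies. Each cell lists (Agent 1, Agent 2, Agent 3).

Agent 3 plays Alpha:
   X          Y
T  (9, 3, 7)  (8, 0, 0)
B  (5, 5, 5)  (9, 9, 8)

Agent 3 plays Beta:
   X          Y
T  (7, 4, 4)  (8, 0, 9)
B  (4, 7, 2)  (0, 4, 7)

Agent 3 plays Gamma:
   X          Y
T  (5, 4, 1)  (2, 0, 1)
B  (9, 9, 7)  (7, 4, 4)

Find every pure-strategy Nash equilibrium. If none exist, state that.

Agent 1 against (X, Alpha): payoffs 9, 5 → best response T.
Agent 1 against (X, Beta): payoffs 7, 4 → best response T.
Agent 1 against (X, Gamma): payoffs 5, 9 → best response B.
Agent 1 against (Y, Alpha): payoffs 8, 9 → best response B.
Agent 1 against (Y, Beta): payoffs 8, 0 → best response T.
Agent 1 against (Y, Gamma): payoffs 2, 7 → best response B.
Agent 2 against (T, Alpha): payoffs 3, 0 → best response X.
Agent 2 against (T, Beta): payoffs 4, 0 → best response X.
Agent 2 against (T, Gamma): payoffs 4, 0 → best response X.
Agent 2 against (B, Alpha): payoffs 5, 9 → best response Y.
Agent 2 against (B, Beta): payoffs 7, 4 → best response X.
Agent 2 against (B, Gamma): payoffs 9, 4 → best response X.
Agent 3 against (T, X): payoffs 7, 4, 1 → best response Alpha.
Agent 3 against (T, Y): payoffs 0, 9, 1 → best response Beta.
Agent 3 against (B, X): payoffs 5, 2, 7 → best response Gamma.
Agent 3 against (B, Y): payoffs 8, 7, 4 → best response Alpha.
Mutual best responses: (T, X, Alpha); (B, X, Gamma); (B, Y, Alpha).

(T, X, Alpha); (B, X, Gamma); (B, Y, Alpha)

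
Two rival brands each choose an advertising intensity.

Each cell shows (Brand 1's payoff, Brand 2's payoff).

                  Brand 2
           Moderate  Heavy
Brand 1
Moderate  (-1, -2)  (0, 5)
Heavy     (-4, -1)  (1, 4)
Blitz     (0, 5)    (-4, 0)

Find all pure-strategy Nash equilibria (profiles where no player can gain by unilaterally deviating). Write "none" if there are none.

(Moderate, Moderate): Brand 1 can switch to Blitz (-1 → 0). Not NE.
(Moderate, Heavy): Brand 1 can switch to Heavy (0 → 1). Not NE.
(Heavy, Moderate): Brand 1 can switch to Moderate (-4 → -1). Not NE.
(Heavy, Heavy): Brand 1 gets 1, best alternative 0; Brand 2 gets 4, best alternative -1. No profitable deviation — NE.
(Blitz, Moderate): Brand 1 gets 0, best alternative -1; Brand 2 gets 5, best alternative 0. No profitable deviation — NE.
(Blitz, Heavy): Brand 1 can switch to Moderate (-4 → 0). Not NE.

The pure Nash equilibria are (Heavy, Heavy) and (Blitz, Moderate).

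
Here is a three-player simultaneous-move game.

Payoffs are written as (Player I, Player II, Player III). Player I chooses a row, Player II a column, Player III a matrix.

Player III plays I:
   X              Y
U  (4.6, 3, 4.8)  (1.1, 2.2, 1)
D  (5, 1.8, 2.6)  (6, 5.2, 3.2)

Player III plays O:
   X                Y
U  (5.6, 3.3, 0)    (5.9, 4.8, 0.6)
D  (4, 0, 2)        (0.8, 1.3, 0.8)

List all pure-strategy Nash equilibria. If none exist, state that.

(U, X, I): Player I can switch to D (4.6 → 5). Not NE.
(U, X, O): Player II can switch to Y (3.3 → 4.8). Not NE.
(U, Y, I): Player I can switch to D (1.1 → 6). Not NE.
(U, Y, O): Player III can switch to I (0.6 → 1). Not NE.
(D, X, I): Player II can switch to Y (1.8 → 5.2). Not NE.
(D, X, O): Player I can switch to U (4 → 5.6). Not NE.
(D, Y, I): Player I gets 6, best alternative 1.1; Player II gets 5.2, best alternative 1.8; Player III gets 3.2, best alternative 0.8. No profitable deviation — NE.
(D, Y, O): Player I can switch to U (0.8 → 5.9). Not NE.

The unique pure-strategy Nash equilibrium is (D, Y, I).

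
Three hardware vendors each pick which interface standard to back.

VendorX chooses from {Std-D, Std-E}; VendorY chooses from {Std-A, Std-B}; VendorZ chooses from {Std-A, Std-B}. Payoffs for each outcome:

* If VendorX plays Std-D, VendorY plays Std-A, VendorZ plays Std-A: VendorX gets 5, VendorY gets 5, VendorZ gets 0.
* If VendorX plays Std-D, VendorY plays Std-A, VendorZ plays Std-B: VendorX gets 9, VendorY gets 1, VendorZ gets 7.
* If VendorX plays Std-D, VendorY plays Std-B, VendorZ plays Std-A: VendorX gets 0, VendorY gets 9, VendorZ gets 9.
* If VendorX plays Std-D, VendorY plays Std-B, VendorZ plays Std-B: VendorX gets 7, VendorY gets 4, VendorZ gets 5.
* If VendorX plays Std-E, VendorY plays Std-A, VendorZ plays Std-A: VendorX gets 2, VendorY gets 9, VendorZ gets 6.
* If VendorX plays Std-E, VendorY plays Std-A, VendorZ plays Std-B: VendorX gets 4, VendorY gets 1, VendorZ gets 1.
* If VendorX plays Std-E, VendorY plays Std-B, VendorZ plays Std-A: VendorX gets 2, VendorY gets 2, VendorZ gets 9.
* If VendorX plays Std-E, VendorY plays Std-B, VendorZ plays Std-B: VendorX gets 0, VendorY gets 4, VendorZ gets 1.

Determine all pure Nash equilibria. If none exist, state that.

none

Check each profile: it is a Nash equilibrium iff no player can strictly gain by switching unilaterally.
(Std-D, Std-A, Std-A): VendorY can switch to Std-B (5 → 9). Not NE.
(Std-D, Std-A, Std-B): VendorY can switch to Std-B (1 → 4). Not NE.
(Std-D, Std-B, Std-A): VendorX can switch to Std-E (0 → 2). Not NE.
(Std-D, Std-B, Std-B): VendorZ can switch to Std-A (5 → 9). Not NE.
(Std-E, Std-A, Std-A): VendorX can switch to Std-D (2 → 5). Not NE.
(Std-E, Std-A, Std-B): VendorX can switch to Std-D (4 → 9). Not NE.
(Std-E, Std-B, Std-A): VendorY can switch to Std-A (2 → 9). Not NE.
(Std-E, Std-B, Std-B): VendorX can switch to Std-D (0 → 7). Not NE.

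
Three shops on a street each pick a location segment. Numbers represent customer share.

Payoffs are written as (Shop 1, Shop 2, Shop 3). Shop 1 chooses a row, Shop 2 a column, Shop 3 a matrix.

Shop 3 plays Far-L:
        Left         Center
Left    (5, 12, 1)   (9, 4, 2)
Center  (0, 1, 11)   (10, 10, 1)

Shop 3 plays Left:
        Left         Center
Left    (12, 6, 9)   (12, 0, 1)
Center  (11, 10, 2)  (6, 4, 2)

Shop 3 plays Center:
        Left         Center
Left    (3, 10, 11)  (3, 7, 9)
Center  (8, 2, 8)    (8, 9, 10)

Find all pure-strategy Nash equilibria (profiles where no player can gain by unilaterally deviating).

The unique pure-strategy Nash equilibrium is (Center, Center, Center).

(Left, Left, Far-L): Shop 3 can switch to Left (1 → 9). Not NE.
(Left, Left, Left): Shop 3 can switch to Center (9 → 11). Not NE.
(Left, Left, Center): Shop 1 can switch to Center (3 → 8). Not NE.
(Left, Center, Far-L): Shop 1 can switch to Center (9 → 10). Not NE.
(Left, Center, Left): Shop 2 can switch to Left (0 → 6). Not NE.
(Left, Center, Center): Shop 1 can switch to Center (3 → 8). Not NE.
(Center, Left, Far-L): Shop 1 can switch to Left (0 → 5). Not NE.
(Center, Left, Left): Shop 1 can switch to Left (11 → 12). Not NE.
(Center, Left, Center): Shop 2 can switch to Center (2 → 9). Not NE.
(Center, Center, Far-L): Shop 3 can switch to Left (1 → 2). Not NE.
(Center, Center, Left): Shop 1 can switch to Left (6 → 12). Not NE.
(Center, Center, Center): Shop 1 gets 8, best alternative 3; Shop 2 gets 9, best alternative 2; Shop 3 gets 10, best alternative 2. No profitable deviation — NE.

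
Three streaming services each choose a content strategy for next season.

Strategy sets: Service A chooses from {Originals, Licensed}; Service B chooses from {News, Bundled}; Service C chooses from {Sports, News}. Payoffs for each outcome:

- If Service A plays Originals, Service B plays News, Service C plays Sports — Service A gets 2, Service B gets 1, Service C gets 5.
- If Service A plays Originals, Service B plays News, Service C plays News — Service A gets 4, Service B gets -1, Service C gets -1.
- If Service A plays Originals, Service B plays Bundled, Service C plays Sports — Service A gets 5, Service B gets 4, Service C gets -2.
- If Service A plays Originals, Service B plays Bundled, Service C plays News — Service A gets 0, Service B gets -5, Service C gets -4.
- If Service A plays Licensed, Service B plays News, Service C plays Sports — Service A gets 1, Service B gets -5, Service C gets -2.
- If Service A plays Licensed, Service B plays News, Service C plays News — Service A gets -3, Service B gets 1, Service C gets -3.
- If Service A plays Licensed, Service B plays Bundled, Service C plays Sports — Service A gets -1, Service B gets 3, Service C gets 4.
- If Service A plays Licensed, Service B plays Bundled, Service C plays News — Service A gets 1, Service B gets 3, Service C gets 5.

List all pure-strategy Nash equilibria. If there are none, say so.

(Originals, Bundled, Sports), (Licensed, Bundled, News)

(Originals, News, Sports): Service B can switch to Bundled (1 → 4). Not NE.
(Originals, News, News): Service C can switch to Sports (-1 → 5). Not NE.
(Originals, Bundled, Sports): Service A gets 5, best alternative -1; Service B gets 4, best alternative 1; Service C gets -2, best alternative -4. No profitable deviation — NE.
(Originals, Bundled, News): Service A can switch to Licensed (0 → 1). Not NE.
(Licensed, News, Sports): Service A can switch to Originals (1 → 2). Not NE.
(Licensed, News, News): Service A can switch to Originals (-3 → 4). Not NE.
(Licensed, Bundled, Sports): Service A can switch to Originals (-1 → 5). Not NE.
(Licensed, Bundled, News): Service A gets 1, best alternative 0; Service B gets 3, best alternative 1; Service C gets 5, best alternative 4. No profitable deviation — NE.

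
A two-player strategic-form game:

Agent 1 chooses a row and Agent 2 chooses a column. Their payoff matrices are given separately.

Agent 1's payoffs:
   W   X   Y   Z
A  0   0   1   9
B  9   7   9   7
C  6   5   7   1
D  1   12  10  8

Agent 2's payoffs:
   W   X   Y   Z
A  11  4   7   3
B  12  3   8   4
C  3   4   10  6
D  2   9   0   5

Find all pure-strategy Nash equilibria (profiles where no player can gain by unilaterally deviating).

The pure Nash equilibria are (B, W); (D, X).

(A, W): Agent 1 can switch to B (0 → 9). Not NE.
(A, X): Agent 1 can switch to B (0 → 7). Not NE.
(A, Y): Agent 1 can switch to B (1 → 9). Not NE.
(A, Z): Agent 2 can switch to W (3 → 11). Not NE.
(B, W): Agent 1 gets 9, best alternative 6; Agent 2 gets 12, best alternative 8. No profitable deviation — NE.
(B, X): Agent 1 can switch to D (7 → 12). Not NE.
(B, Y): Agent 1 can switch to D (9 → 10). Not NE.
(B, Z): Agent 1 can switch to A (7 → 9). Not NE.
(C, W): Agent 1 can switch to B (6 → 9). Not NE.
(D, X): Agent 1 gets 12, best alternative 7; Agent 2 gets 9, best alternative 5. No profitable deviation — NE.
(The remaining 6 profiles each have a profitable deviation by the same check.)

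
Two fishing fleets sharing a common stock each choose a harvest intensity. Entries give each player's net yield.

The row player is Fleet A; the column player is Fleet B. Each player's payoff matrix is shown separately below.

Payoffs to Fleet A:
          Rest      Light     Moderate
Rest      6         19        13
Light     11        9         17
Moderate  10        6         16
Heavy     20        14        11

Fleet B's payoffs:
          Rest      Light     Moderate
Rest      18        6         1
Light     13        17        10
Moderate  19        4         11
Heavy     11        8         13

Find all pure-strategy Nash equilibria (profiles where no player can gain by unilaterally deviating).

For each strategy profile, look for a profitable unilateral deviation.
(Rest, Rest): Fleet A can switch to Light (6 → 11). Not NE.
(Rest, Light): Fleet B can switch to Rest (6 → 18). Not NE.
(Rest, Moderate): Fleet A can switch to Light (13 → 17). Not NE.
(Light, Rest): Fleet A can switch to Heavy (11 → 20). Not NE.
(Light, Light): Fleet A can switch to Rest (9 → 19). Not NE.
(Light, Moderate): Fleet B can switch to Rest (10 → 13). Not NE.
(Moderate, Rest): Fleet A can switch to Light (10 → 11). Not NE.
(Moderate, Light): Fleet A can switch to Rest (6 → 19). Not NE.
(The remaining 4 profiles each have a profitable deviation by the same check.)

There is no pure-strategy Nash equilibrium.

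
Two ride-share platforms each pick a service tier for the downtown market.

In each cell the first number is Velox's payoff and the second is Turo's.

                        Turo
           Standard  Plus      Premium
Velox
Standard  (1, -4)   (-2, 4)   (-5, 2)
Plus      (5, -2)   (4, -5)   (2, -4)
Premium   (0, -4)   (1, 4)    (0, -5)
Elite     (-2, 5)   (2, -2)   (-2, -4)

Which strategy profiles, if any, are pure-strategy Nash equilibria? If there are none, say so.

Velox against Standard: payoffs 1, 5, 0, -2 → best response Plus.
Velox against Plus: payoffs -2, 4, 1, 2 → best response Plus.
Velox against Premium: payoffs -5, 2, 0, -2 → best response Plus.
Turo against Standard: payoffs -4, 4, 2 → best response Plus.
Turo against Plus: payoffs -2, -5, -4 → best response Standard.
Turo against Premium: payoffs -4, 4, -5 → best response Plus.
Turo against Elite: payoffs 5, -2, -4 → best response Standard.
Mutual best responses: (Plus, Standard).

Pure NE: (Plus, Standard)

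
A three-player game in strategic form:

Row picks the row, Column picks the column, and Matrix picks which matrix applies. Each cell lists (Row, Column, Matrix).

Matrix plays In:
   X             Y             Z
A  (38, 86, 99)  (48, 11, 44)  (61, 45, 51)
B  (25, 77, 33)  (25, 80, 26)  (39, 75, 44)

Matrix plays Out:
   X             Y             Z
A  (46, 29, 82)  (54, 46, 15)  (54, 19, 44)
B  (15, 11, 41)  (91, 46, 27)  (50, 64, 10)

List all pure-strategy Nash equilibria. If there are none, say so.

Row against (X, In): payoffs 38, 25 → best response A.
Row against (X, Out): payoffs 46, 15 → best response A.
Row against (Y, In): payoffs 48, 25 → best response A.
Row against (Y, Out): payoffs 54, 91 → best response B.
Row against (Z, In): payoffs 61, 39 → best response A.
Row against (Z, Out): payoffs 54, 50 → best response A.
Column against (A, In): payoffs 86, 11, 45 → best response X.
Column against (A, Out): payoffs 29, 46, 19 → best response Y.
Column against (B, In): payoffs 77, 80, 75 → best response Y.
Column against (B, Out): payoffs 11, 46, 64 → best response Z.
Matrix against (A, X): payoffs 99, 82 → best response In.
Matrix against (A, Y): payoffs 44, 15 → best response In.
Matrix against (A, Z): payoffs 51, 44 → best response In.
Matrix against (B, X): payoffs 33, 41 → best response Out.
Matrix against (B, Y): payoffs 26, 27 → best response Out.
Matrix against (B, Z): payoffs 44, 10 → best response In.
Mutual best responses: (A, X, In).

(A, X, In)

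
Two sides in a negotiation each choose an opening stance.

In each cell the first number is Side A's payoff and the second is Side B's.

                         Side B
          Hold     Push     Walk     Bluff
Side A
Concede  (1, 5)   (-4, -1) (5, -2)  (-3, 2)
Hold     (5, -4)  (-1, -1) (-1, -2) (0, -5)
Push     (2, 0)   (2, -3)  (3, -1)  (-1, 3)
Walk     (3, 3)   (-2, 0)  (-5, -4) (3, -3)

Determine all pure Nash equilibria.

There is no pure-strategy Nash equilibrium.

For each player, find the best response to each opponent profile; mutual best responses are the pure NE.
Side A against Hold: payoffs 1, 5, 2, 3 → best response Hold.
Side A against Push: payoffs -4, -1, 2, -2 → best response Push.
Side A against Walk: payoffs 5, -1, 3, -5 → best response Concede.
Side A against Bluff: payoffs -3, 0, -1, 3 → best response Walk.
Side B against Concede: payoffs 5, -1, -2, 2 → best response Hold.
Side B against Hold: payoffs -4, -1, -2, -5 → best response Push.
Side B against Push: payoffs 0, -3, -1, 3 → best response Bluff.
Side B against Walk: payoffs 3, 0, -4, -3 → best response Hold.
No profile is a mutual best response for all players.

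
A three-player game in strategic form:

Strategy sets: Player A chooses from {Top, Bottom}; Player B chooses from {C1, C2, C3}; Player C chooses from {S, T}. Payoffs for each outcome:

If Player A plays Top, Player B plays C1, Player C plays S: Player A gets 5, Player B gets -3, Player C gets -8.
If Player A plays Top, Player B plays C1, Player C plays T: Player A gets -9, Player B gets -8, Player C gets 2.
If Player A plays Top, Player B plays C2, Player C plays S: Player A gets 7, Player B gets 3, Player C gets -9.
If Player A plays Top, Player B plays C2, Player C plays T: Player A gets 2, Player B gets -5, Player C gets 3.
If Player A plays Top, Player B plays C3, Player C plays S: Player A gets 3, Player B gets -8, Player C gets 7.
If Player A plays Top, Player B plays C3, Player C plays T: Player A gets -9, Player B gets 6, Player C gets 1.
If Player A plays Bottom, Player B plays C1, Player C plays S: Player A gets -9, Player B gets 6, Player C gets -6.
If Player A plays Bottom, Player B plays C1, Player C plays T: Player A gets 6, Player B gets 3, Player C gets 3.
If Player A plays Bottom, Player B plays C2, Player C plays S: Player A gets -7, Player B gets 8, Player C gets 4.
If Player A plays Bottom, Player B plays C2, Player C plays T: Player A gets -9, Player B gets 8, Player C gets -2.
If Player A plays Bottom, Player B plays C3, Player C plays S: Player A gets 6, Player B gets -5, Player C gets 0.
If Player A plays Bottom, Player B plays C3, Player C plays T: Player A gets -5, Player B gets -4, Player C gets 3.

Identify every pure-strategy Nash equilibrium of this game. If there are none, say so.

This game has no pure Nash equilibrium.

(Top, C1, S): Player B can switch to C2 (-3 → 3). Not NE.
(Top, C1, T): Player A can switch to Bottom (-9 → 6). Not NE.
(Top, C2, S): Player C can switch to T (-9 → 3). Not NE.
(Top, C2, T): Player B can switch to C3 (-5 → 6). Not NE.
(Top, C3, S): Player A can switch to Bottom (3 → 6). Not NE.
(Top, C3, T): Player A can switch to Bottom (-9 → -5). Not NE.
(Bottom, C1, S): Player A can switch to Top (-9 → 5). Not NE.
(Bottom, C1, T): Player B can switch to C2 (3 → 8). Not NE.
(Bottom, C2, S): Player A can switch to Top (-7 → 7). Not NE.
(Bottom, C2, T): Player A can switch to Top (-9 → 2). Not NE.
(The remaining 2 profiles each have a profitable deviation by the same check.)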